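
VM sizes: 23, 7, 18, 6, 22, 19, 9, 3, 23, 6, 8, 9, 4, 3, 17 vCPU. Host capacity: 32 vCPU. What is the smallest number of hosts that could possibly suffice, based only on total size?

Total size = 23 + 7 + 18 + 6 + 22 + 19 + 9 + 3 + 23 + 6 + 8 + 9 + 4 + 3 + 17 = 177 vCPU.
⌈177 / 32⌉ = 6.

6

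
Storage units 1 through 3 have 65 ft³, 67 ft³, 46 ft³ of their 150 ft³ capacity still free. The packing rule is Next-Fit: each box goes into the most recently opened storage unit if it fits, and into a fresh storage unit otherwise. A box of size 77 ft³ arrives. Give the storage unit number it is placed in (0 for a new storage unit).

Next-Fit only looks at storage unit 3, which has 46 ft³ free.
77 ft³ does not fit, so a new storage unit is opened.

0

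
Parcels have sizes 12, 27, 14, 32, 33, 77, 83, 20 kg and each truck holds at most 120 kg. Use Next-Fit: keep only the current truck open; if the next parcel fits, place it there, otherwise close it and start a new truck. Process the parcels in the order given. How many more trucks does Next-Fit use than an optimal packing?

0

Next-Fit: [12,27,14,32,33] [77] [83,20] → 3 trucks.
Total size 298 kg; any packing needs at least ⌈298/120⌉ = 3 trucks.
So 3 is already optimal.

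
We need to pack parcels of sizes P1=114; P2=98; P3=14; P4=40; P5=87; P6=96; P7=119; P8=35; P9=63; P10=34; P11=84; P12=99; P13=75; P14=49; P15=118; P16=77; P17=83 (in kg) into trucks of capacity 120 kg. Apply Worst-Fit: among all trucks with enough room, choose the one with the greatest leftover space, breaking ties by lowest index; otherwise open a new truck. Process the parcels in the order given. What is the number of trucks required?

14 trucks

P1 (114 kg) → truck 1 (remaining 6 kg)
P2 (98 kg) → truck 2 (remaining 22 kg)
P3 (14 kg) → truck 2 (remaining 8 kg)
P4 (40 kg) → truck 3 (remaining 80 kg)
P5 (87 kg) → truck 4 (remaining 33 kg)
P6 (96 kg) → truck 5 (remaining 24 kg)
P7 (119 kg) → truck 6 (remaining 1 kg)
P8 (35 kg) → truck 3 (remaining 45 kg)
P9 (63 kg) → truck 7 (remaining 57 kg)
P10 (34 kg) → truck 7 (remaining 23 kg)
P11 (84 kg) → truck 8 (remaining 36 kg)
P12 (99 kg) → truck 9 (remaining 21 kg)
P13 (75 kg) → truck 10 (remaining 45 kg)
P14 (49 kg) → truck 11 (remaining 71 kg)
P15 (118 kg) → truck 12 (remaining 2 kg)
P16 (77 kg) → truck 13 (remaining 43 kg)
P17 (83 kg) → truck 14 (remaining 37 kg)
Final trucks: [114] [98,14] [40,35] [87] [96] [119] [63,34] [84] [99] [75] [49] [118] [77] [83].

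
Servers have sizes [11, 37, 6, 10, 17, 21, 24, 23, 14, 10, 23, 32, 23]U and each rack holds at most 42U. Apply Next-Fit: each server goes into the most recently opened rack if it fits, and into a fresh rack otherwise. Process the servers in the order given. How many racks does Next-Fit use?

9

Put 11U in rack 1; 31U remain.
Put 37U in rack 2; 5U remain.
Put 6U in rack 3; 36U remain.
Put 10U in rack 3; 26U remain.
Put 17U in rack 3; 9U remain.
Put 21U in rack 4; 21U remain.
Put 24U in rack 5; 18U remain.
Put 23U in rack 6; 19U remain.
Put 14U in rack 6; 5U remain.
Put 10U in rack 7; 32U remain.
Put 23U in rack 7; 9U remain.
Put 32U in rack 8; 10U remain.
Put 23U in rack 9; 19U remain.
Final racks: [11] [37] [6,10,17] [21] [24] [23,14] [10,23] [32] [23].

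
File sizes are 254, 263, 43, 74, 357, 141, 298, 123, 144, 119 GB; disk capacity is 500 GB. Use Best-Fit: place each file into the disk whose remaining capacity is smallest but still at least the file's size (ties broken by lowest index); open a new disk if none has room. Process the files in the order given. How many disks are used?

4

254 GB → disk 1 (remaining 246 GB)
263 GB → disk 2 (remaining 237 GB)
43 GB → disk 2 (remaining 194 GB)
74 GB → disk 2 (remaining 120 GB)
357 GB → disk 3 (remaining 143 GB)
141 GB → disk 3 (remaining 2 GB)
298 GB → disk 4 (remaining 202 GB)
123 GB → disk 4 (remaining 79 GB)
144 GB → disk 1 (remaining 102 GB)
119 GB → disk 2 (remaining 1 GB)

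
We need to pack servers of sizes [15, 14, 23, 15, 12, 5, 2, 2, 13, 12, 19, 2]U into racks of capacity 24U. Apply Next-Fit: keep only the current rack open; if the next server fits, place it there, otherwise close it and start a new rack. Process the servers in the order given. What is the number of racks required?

8

15U → rack 1 (remaining 9U)
14U → rack 2 (remaining 10U)
23U → rack 3 (remaining 1U)
15U → rack 4 (remaining 9U)
12U → rack 5 (remaining 12U)
5U → rack 5 (remaining 7U)
2U → rack 5 (remaining 5U)
2U → rack 5 (remaining 3U)
13U → rack 6 (remaining 11U)
12U → rack 7 (remaining 12U)
19U → rack 8 (remaining 5U)
2U → rack 8 (remaining 3U)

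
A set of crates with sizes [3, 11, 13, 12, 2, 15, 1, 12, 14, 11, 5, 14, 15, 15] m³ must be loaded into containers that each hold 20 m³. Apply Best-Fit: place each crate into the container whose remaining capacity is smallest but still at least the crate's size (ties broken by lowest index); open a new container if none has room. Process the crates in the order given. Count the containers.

10 containers

3 m³ → container 1 (remaining 17 m³)
11 m³ → container 1 (remaining 6 m³)
13 m³ → container 2 (remaining 7 m³)
12 m³ → container 3 (remaining 8 m³)
2 m³ → container 1 (remaining 4 m³)
15 m³ → container 4 (remaining 5 m³)
1 m³ → container 1 (remaining 3 m³)
12 m³ → container 5 (remaining 8 m³)
14 m³ → container 6 (remaining 6 m³)
11 m³ → container 7 (remaining 9 m³)
5 m³ → container 4 (remaining 0 m³)
14 m³ → container 8 (remaining 6 m³)
15 m³ → container 9 (remaining 5 m³)
15 m³ → container 10 (remaining 5 m³)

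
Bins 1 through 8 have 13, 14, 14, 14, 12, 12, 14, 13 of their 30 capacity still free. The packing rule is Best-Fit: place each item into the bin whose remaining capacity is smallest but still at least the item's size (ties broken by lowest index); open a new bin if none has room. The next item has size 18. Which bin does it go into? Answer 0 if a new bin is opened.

0

No bin has ≥ 18 free, so a new bin is opened.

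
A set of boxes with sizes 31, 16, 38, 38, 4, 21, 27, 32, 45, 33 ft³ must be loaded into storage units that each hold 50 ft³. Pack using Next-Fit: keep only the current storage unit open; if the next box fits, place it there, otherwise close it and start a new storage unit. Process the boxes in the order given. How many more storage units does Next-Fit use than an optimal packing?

0

Next-Fit: [31,16] [38] [38,4] [21,27] [32] [45] [33] → 7 storage units.
7 boxes exceed 25 ft³ (half the capacity), and no two of those can share a storage unit, so at least 7 storage units are needed.
So 7 is already optimal.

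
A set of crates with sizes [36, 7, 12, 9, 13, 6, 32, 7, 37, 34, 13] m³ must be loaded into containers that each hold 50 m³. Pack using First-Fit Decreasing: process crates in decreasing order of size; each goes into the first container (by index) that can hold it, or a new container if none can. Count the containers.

Sorted descending: 37, 36, 34, 32, 13, 13, 12, 9, 7, 7, 6.
container 1: place 37 m³, 13 m³ left
container 2: place 36 m³, 14 m³ left
container 3: place 34 m³, 16 m³ left
container 4: place 32 m³, 18 m³ left
container 1: place 13 m³, 0 m³ left
container 2: place 13 m³, 1 m³ left
container 3: place 12 m³, 4 m³ left
container 4: place 9 m³, 9 m³ left
container 4: place 7 m³, 2 m³ left
container 5: place 7 m³, 43 m³ left
container 5: place 6 m³, 37 m³ left
Final containers: [37,13] [36,13] [34,12] [32,9,7] [7,6].

5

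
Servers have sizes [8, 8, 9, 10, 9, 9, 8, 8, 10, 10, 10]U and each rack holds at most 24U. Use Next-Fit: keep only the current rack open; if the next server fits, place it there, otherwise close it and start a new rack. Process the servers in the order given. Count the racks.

8U → rack 1 (remaining 16U)
8U → rack 1 (remaining 8U)
9U → rack 2 (remaining 15U)
10U → rack 2 (remaining 5U)
9U → rack 3 (remaining 15U)
9U → rack 3 (remaining 6U)
8U → rack 4 (remaining 16U)
8U → rack 4 (remaining 8U)
10U → rack 5 (remaining 14U)
10U → rack 5 (remaining 4U)
10U → rack 6 (remaining 14U)
Final racks: [8,8] [9,10] [9,9] [8,8] [10,10] [10].

6 racks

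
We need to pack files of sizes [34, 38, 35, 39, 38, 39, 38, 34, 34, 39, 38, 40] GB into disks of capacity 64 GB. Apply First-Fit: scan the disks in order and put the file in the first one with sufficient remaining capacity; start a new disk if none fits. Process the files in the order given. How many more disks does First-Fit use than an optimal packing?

First-Fit: [34] [38] [35] [39] [38] [39] [38] [34] [34] [39] [38] [40] → 12 disks.
12 files exceed 32 GB (half the capacity), and no two of those can share a disk, so at least 12 disks are needed.
So 12 is already optimal.

0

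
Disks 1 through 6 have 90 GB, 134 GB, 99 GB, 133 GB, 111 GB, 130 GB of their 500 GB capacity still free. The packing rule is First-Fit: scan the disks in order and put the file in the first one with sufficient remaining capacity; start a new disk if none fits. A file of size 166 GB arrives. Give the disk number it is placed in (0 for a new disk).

No disk has ≥ 166 GB free, so a new disk is opened.

0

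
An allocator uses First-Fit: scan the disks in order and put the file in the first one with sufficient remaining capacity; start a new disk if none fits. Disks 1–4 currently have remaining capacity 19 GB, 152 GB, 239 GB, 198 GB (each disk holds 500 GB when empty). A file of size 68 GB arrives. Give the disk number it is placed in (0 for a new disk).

Disks with room: disk 2 (152 GB), disk 3 (239 GB), disk 4 (198 GB).
The first with room is disk 2.

2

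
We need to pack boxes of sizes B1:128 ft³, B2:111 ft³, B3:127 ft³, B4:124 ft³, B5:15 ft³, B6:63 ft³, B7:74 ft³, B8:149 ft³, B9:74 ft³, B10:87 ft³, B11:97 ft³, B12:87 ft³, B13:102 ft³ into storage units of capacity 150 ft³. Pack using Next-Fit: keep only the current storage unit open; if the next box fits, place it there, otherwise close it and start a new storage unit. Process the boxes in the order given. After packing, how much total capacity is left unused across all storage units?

Put B1 (128 ft³) in storage unit 1; 22 ft³ remain.
Put B2 (111 ft³) in storage unit 2; 39 ft³ remain.
Put B3 (127 ft³) in storage unit 3; 23 ft³ remain.
Put B4 (124 ft³) in storage unit 4; 26 ft³ remain.
Put B5 (15 ft³) in storage unit 4; 11 ft³ remain.
Put B6 (63 ft³) in storage unit 5; 87 ft³ remain.
Put B7 (74 ft³) in storage unit 5; 13 ft³ remain.
Put B8 (149 ft³) in storage unit 6; 1 ft³ remain.
Put B9 (74 ft³) in storage unit 7; 76 ft³ remain.
Put B10 (87 ft³) in storage unit 8; 63 ft³ remain.
Put B11 (97 ft³) in storage unit 9; 53 ft³ remain.
Put B12 (87 ft³) in storage unit 10; 63 ft³ remain.
Put B13 (102 ft³) in storage unit 11; 48 ft³ remain.
11 storage units × 150 ft³ = 1650 ft³; used 1238 ft³; unused 412 ft³.

412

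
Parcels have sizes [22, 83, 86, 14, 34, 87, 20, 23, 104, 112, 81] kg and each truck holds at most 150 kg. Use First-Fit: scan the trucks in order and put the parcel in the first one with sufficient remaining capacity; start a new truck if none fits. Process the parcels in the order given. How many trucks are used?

6

truck 1: place 22 kg, 128 kg left
truck 1: place 83 kg, 45 kg left
truck 2: place 86 kg, 64 kg left
truck 1: place 14 kg, 31 kg left
truck 2: place 34 kg, 30 kg left
truck 3: place 87 kg, 63 kg left
truck 1: place 20 kg, 11 kg left
truck 2: place 23 kg, 7 kg left
truck 4: place 104 kg, 46 kg left
truck 5: place 112 kg, 38 kg left
truck 6: place 81 kg, 69 kg left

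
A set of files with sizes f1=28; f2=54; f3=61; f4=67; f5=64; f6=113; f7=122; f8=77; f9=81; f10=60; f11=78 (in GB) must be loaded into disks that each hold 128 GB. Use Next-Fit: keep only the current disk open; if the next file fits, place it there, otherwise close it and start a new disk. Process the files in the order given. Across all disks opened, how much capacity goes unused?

347

f1 (28 GB) → disk 1 (remaining 100 GB)
f2 (54 GB) → disk 1 (remaining 46 GB)
f3 (61 GB) → disk 2 (remaining 67 GB)
f4 (67 GB) → disk 2 (remaining 0 GB)
f5 (64 GB) → disk 3 (remaining 64 GB)
f6 (113 GB) → disk 4 (remaining 15 GB)
f7 (122 GB) → disk 5 (remaining 6 GB)
f8 (77 GB) → disk 6 (remaining 51 GB)
f9 (81 GB) → disk 7 (remaining 47 GB)
f10 (60 GB) → disk 8 (remaining 68 GB)
f11 (78 GB) → disk 9 (remaining 50 GB)
9 disks × 128 GB = 1152 GB; used 805 GB; unused 347 GB.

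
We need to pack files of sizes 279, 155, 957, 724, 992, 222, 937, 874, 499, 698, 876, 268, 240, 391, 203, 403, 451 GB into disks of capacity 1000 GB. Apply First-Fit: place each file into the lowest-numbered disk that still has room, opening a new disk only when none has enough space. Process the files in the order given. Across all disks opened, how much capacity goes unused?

279 GB → disk 1 (remaining 721 GB)
155 GB → disk 1 (remaining 566 GB)
957 GB → disk 2 (remaining 43 GB)
724 GB → disk 3 (remaining 276 GB)
992 GB → disk 4 (remaining 8 GB)
222 GB → disk 1 (remaining 344 GB)
937 GB → disk 5 (remaining 63 GB)
874 GB → disk 6 (remaining 126 GB)
499 GB → disk 7 (remaining 501 GB)
698 GB → disk 8 (remaining 302 GB)
876 GB → disk 9 (remaining 124 GB)
268 GB → disk 1 (remaining 76 GB)
240 GB → disk 3 (remaining 36 GB)
391 GB → disk 7 (remaining 110 GB)
203 GB → disk 8 (remaining 99 GB)
403 GB → disk 10 (remaining 597 GB)
451 GB → disk 10 (remaining 146 GB)
10 disks × 1000 GB = 10000 GB; used 9169 GB; unused 831 GB.

831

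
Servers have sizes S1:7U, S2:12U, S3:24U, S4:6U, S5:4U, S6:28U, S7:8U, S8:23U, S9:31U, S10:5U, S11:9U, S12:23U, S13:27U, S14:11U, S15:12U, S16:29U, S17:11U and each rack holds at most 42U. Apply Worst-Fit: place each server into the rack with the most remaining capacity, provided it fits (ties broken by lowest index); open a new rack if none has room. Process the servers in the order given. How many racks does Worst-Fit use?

8

rack 1: place S1 (7U), 35U left
rack 1: place S2 (12U), 23U left
rack 2: place S3 (24U), 18U left
rack 1: place S4 (6U), 17U left
rack 2: place S5 (4U), 14U left
rack 3: place S6 (28U), 14U left
rack 1: place S7 (8U), 9U left
rack 4: place S8 (23U), 19U left
rack 5: place S9 (31U), 11U left
rack 4: place S10 (5U), 14U left
rack 2: place S11 (9U), 5U left
rack 6: place S12 (23U), 19U left
rack 7: place S13 (27U), 15U left
rack 6: place S14 (11U), 8U left
rack 7: place S15 (12U), 3U left
rack 8: place S16 (29U), 13U left
rack 3: place S17 (11U), 3U left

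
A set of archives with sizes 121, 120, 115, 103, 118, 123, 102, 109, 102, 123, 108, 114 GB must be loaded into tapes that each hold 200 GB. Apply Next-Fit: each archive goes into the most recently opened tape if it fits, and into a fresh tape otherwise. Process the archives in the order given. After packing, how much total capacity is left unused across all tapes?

121 GB → tape 1 (remaining 79 GB)
120 GB → tape 2 (remaining 80 GB)
115 GB → tape 3 (remaining 85 GB)
103 GB → tape 4 (remaining 97 GB)
118 GB → tape 5 (remaining 82 GB)
123 GB → tape 6 (remaining 77 GB)
102 GB → tape 7 (remaining 98 GB)
109 GB → tape 8 (remaining 91 GB)
102 GB → tape 9 (remaining 98 GB)
123 GB → tape 10 (remaining 77 GB)
108 GB → tape 11 (remaining 92 GB)
114 GB → tape 12 (remaining 86 GB)
12 tapes × 200 GB = 2400 GB; used 1358 GB; unused 1042 GB.

1042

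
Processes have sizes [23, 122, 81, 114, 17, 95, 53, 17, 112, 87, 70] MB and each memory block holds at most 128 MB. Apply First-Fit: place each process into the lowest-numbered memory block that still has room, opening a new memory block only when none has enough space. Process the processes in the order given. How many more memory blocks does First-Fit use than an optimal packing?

0

First-Fit: [23,81,17] [122] [114] [95,17] [53,70] [112] [87] → 7 memory blocks.
Total size 791 MB; any packing needs at least ⌈791/128⌉ = 7 memory blocks.
So 7 is already optimal.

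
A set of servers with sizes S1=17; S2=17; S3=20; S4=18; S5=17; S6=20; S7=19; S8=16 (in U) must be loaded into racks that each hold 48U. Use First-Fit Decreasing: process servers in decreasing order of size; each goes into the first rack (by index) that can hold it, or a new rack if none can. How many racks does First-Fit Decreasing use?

4

Sorted descending: 20, 20, 19, 18, 17, 17, 17, 16.
20U → rack 1 (remaining 28U)
20U → rack 1 (remaining 8U)
19U → rack 2 (remaining 29U)
18U → rack 2 (remaining 11U)
17U → rack 3 (remaining 31U)
17U → rack 3 (remaining 14U)
17U → rack 4 (remaining 31U)
16U → rack 4 (remaining 15U)
Final racks: [20,20] [19,18] [17,17] [17,16].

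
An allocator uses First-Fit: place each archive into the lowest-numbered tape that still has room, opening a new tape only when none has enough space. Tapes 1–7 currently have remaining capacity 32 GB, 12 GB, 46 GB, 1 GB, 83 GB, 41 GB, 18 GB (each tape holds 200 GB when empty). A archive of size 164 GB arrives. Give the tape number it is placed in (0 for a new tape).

No tape has ≥ 164 GB free, so a new tape is opened.

0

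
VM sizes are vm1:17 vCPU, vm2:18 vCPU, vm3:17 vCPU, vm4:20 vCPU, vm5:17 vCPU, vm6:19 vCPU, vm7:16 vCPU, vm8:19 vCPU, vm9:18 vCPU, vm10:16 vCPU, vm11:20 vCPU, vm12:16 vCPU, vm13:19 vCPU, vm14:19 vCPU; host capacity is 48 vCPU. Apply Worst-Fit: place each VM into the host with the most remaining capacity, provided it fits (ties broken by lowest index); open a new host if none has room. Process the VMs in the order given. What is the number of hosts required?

7

host 1: place vm1 (17 vCPU), 31 vCPU left
host 1: place vm2 (18 vCPU), 13 vCPU left
host 2: place vm3 (17 vCPU), 31 vCPU left
host 2: place vm4 (20 vCPU), 11 vCPU left
host 3: place vm5 (17 vCPU), 31 vCPU left
host 3: place vm6 (19 vCPU), 12 vCPU left
host 4: place vm7 (16 vCPU), 32 vCPU left
host 4: place vm8 (19 vCPU), 13 vCPU left
host 5: place vm9 (18 vCPU), 30 vCPU left
host 5: place vm10 (16 vCPU), 14 vCPU left
host 6: place vm11 (20 vCPU), 28 vCPU left
host 6: place vm12 (16 vCPU), 12 vCPU left
host 7: place vm13 (19 vCPU), 29 vCPU left
host 7: place vm14 (19 vCPU), 10 vCPU left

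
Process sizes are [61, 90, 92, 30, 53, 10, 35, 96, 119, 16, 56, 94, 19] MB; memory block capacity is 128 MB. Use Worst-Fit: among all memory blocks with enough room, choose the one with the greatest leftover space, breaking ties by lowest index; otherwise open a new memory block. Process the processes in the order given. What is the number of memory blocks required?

61 MB → memory block 1 (remaining 67 MB)
90 MB → memory block 2 (remaining 38 MB)
92 MB → memory block 3 (remaining 36 MB)
30 MB → memory block 1 (remaining 37 MB)
53 MB → memory block 4 (remaining 75 MB)
10 MB → memory block 4 (remaining 65 MB)
35 MB → memory block 4 (remaining 30 MB)
96 MB → memory block 5 (remaining 32 MB)
119 MB → memory block 6 (remaining 9 MB)
16 MB → memory block 2 (remaining 22 MB)
56 MB → memory block 7 (remaining 72 MB)
94 MB → memory block 8 (remaining 34 MB)
19 MB → memory block 7 (remaining 53 MB)
Final memory blocks: [61,30] [90,16] [92] [53,10,35] [96] [119] [56,19] [94].

8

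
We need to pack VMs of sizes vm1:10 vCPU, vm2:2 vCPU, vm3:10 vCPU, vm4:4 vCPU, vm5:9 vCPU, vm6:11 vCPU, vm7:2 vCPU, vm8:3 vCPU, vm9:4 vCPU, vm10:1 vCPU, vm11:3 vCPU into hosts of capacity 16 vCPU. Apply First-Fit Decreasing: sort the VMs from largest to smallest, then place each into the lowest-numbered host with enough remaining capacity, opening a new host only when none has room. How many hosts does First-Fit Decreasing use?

Sorted descending: 11, 10, 10, 9, 4, 4, 3, 3, 2, 2, 1.
11 vCPU → host 1 (remaining 5 vCPU)
10 vCPU → host 2 (remaining 6 vCPU)
10 vCPU → host 3 (remaining 6 vCPU)
9 vCPU → host 4 (remaining 7 vCPU)
4 vCPU → host 1 (remaining 1 vCPU)
4 vCPU → host 2 (remaining 2 vCPU)
3 vCPU → host 3 (remaining 3 vCPU)
3 vCPU → host 3 (remaining 0 vCPU)
2 vCPU → host 2 (remaining 0 vCPU)
2 vCPU → host 4 (remaining 5 vCPU)
1 vCPU → host 1 (remaining 0 vCPU)

4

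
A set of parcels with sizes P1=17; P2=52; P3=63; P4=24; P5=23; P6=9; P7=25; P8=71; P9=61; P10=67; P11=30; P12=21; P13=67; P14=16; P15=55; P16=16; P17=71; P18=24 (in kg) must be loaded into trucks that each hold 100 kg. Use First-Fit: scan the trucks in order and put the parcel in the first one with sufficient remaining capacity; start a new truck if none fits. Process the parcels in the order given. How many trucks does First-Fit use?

truck 1: place P1 (17 kg), 83 kg left
truck 1: place P2 (52 kg), 31 kg left
truck 2: place P3 (63 kg), 37 kg left
truck 1: place P4 (24 kg), 7 kg left
truck 2: place P5 (23 kg), 14 kg left
truck 2: place P6 (9 kg), 5 kg left
truck 3: place P7 (25 kg), 75 kg left
truck 3: place P8 (71 kg), 4 kg left
truck 4: place P9 (61 kg), 39 kg left
truck 5: place P10 (67 kg), 33 kg left
truck 4: place P11 (30 kg), 9 kg left
truck 5: place P12 (21 kg), 12 kg left
truck 6: place P13 (67 kg), 33 kg left
truck 6: place P14 (16 kg), 17 kg left
truck 7: place P15 (55 kg), 45 kg left
truck 6: place P16 (16 kg), 1 kg left
truck 8: place P17 (71 kg), 29 kg left
truck 7: place P18 (24 kg), 21 kg left
Final trucks: [17,52,24] [63,23,9] [25,71] [61,30] [67,21] [67,16,16] [55,24] [71].

8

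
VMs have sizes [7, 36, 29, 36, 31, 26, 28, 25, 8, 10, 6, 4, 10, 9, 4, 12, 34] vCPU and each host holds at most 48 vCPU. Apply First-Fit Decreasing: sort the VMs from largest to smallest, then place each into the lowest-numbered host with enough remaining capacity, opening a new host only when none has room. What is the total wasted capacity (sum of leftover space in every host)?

Sorted descending: 36, 36, 34, 31, 29, 28, 26, 25, 12, 10, 10, 9, 8, 7, 6, 4, 4.
Put 36 vCPU in host 1; 12 vCPU remain.
Put 36 vCPU in host 2; 12 vCPU remain.
Put 34 vCPU in host 3; 14 vCPU remain.
Put 31 vCPU in host 4; 17 vCPU remain.
Put 29 vCPU in host 5; 19 vCPU remain.
Put 28 vCPU in host 6; 20 vCPU remain.
Put 26 vCPU in host 7; 22 vCPU remain.
Put 25 vCPU in host 8; 23 vCPU remain.
Put 12 vCPU in host 1; 0 vCPU remain.
Put 10 vCPU in host 2; 2 vCPU remain.
Put 10 vCPU in host 3; 4 vCPU remain.
Put 9 vCPU in host 4; 8 vCPU remain.
Put 8 vCPU in host 4; 0 vCPU remain.
Put 7 vCPU in host 5; 12 vCPU remain.
Put 6 vCPU in host 5; 6 vCPU remain.
Put 4 vCPU in host 3; 0 vCPU remain.
Put 4 vCPU in host 5; 2 vCPU remain.
8 hosts × 48 vCPU = 384 vCPU; used 315 vCPU; unused 69 vCPU.

69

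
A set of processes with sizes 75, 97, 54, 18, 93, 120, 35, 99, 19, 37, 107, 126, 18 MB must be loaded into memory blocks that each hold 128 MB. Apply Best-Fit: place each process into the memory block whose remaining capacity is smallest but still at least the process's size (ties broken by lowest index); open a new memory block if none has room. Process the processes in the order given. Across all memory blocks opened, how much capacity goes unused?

126

75 MB → memory block 1 (remaining 53 MB)
97 MB → memory block 2 (remaining 31 MB)
54 MB → memory block 3 (remaining 74 MB)
18 MB → memory block 2 (remaining 13 MB)
93 MB → memory block 4 (remaining 35 MB)
120 MB → memory block 5 (remaining 8 MB)
35 MB → memory block 4 (remaining 0 MB)
99 MB → memory block 6 (remaining 29 MB)
19 MB → memory block 6 (remaining 10 MB)
37 MB → memory block 1 (remaining 16 MB)
107 MB → memory block 7 (remaining 21 MB)
126 MB → memory block 8 (remaining 2 MB)
18 MB → memory block 7 (remaining 3 MB)
8 memory blocks × 128 MB = 1024 MB; used 898 MB; unused 126 MB.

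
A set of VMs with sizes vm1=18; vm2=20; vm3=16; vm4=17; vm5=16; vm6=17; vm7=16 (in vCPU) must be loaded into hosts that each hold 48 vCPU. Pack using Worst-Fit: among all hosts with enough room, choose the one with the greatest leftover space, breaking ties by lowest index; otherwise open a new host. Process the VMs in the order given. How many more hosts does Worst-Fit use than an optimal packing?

1

Worst-Fit: [18,20] [16,17] [16,17] [16] → 4 hosts.
Total size 120 vCPU; any packing needs at least ⌈120/48⌉ = 3 hosts.
An optimal packing achieves that bound: [20,18] [17,17] [16,16,16] → 3 hosts.
Excess: 4 − 3 = 1.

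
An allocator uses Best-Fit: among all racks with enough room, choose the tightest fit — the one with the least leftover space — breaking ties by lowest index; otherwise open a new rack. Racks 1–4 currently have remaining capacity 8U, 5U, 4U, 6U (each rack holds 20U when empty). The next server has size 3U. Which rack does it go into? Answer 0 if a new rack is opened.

Racks with room: rack 1 (8U), rack 2 (5U), rack 3 (4U), rack 4 (6U).
Tightest fit is rack 3 with 4U free.

3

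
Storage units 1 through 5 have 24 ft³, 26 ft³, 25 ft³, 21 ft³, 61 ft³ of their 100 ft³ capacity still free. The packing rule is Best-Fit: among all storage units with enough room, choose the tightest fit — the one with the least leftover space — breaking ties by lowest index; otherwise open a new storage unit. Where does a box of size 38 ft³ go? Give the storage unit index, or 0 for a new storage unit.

5

Storage units with room: storage unit 5 (61 ft³).
Tightest fit is storage unit 5 with 61 ft³ free.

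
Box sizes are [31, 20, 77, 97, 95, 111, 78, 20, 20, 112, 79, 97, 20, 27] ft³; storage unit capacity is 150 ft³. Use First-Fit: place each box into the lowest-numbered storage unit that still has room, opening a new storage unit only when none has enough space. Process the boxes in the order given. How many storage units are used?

storage unit 1: place 31 ft³, 119 ft³ left
storage unit 1: place 20 ft³, 99 ft³ left
storage unit 1: place 77 ft³, 22 ft³ left
storage unit 2: place 97 ft³, 53 ft³ left
storage unit 3: place 95 ft³, 55 ft³ left
storage unit 4: place 111 ft³, 39 ft³ left
storage unit 5: place 78 ft³, 72 ft³ left
storage unit 1: place 20 ft³, 2 ft³ left
storage unit 2: place 20 ft³, 33 ft³ left
storage unit 6: place 112 ft³, 38 ft³ left
storage unit 7: place 79 ft³, 71 ft³ left
storage unit 8: place 97 ft³, 53 ft³ left
storage unit 2: place 20 ft³, 13 ft³ left
storage unit 3: place 27 ft³, 28 ft³ left

8 storage units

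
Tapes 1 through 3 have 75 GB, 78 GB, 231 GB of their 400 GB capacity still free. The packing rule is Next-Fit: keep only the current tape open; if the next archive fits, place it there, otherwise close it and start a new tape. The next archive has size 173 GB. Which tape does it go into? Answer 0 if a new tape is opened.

Next-Fit only looks at tape 3, which has 231 GB free.
173 GB fits there.

3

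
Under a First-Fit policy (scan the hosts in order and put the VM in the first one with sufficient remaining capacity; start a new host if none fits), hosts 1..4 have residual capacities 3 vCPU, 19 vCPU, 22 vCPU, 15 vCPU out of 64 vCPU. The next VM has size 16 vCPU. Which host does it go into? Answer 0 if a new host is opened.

2

Hosts with room: host 2 (19 vCPU), host 3 (22 vCPU).
The first with room is host 2.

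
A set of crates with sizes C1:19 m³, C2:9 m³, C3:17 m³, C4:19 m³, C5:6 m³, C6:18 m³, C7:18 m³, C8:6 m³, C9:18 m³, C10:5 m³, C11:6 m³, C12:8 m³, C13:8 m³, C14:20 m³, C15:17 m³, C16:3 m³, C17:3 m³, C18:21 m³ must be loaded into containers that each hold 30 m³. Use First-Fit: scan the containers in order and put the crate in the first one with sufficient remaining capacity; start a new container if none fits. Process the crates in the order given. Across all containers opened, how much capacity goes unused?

49

C1 (19 m³) → container 1 (remaining 11 m³)
C2 (9 m³) → container 1 (remaining 2 m³)
C3 (17 m³) → container 2 (remaining 13 m³)
C4 (19 m³) → container 3 (remaining 11 m³)
C5 (6 m³) → container 2 (remaining 7 m³)
C6 (18 m³) → container 4 (remaining 12 m³)
C7 (18 m³) → container 5 (remaining 12 m³)
C8 (6 m³) → container 2 (remaining 1 m³)
C9 (18 m³) → container 6 (remaining 12 m³)
C10 (5 m³) → container 3 (remaining 6 m³)
C11 (6 m³) → container 3 (remaining 0 m³)
C12 (8 m³) → container 4 (remaining 4 m³)
C13 (8 m³) → container 5 (remaining 4 m³)
C14 (20 m³) → container 7 (remaining 10 m³)
C15 (17 m³) → container 8 (remaining 13 m³)
C16 (3 m³) → container 4 (remaining 1 m³)
C17 (3 m³) → container 5 (remaining 1 m³)
C18 (21 m³) → container 9 (remaining 9 m³)
9 containers × 30 m³ = 270 m³; used 221 m³; unused 49 m³.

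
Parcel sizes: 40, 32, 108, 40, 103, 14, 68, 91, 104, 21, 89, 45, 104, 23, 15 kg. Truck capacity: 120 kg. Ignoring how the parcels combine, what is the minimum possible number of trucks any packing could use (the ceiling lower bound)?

Total size = 40 + 32 + 108 + 40 + 103 + 14 + 68 + 91 + 104 + 21 + 89 + 45 + 104 + 23 + 15 = 897 kg.
⌈897 / 120⌉ = 8.

8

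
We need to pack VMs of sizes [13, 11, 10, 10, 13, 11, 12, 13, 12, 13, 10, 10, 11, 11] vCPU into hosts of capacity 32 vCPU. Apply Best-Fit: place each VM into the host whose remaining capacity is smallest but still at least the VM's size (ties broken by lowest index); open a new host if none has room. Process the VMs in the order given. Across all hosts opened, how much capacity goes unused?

32

host 1: place 13 vCPU, 19 vCPU left
host 1: place 11 vCPU, 8 vCPU left
host 2: place 10 vCPU, 22 vCPU left
host 2: place 10 vCPU, 12 vCPU left
host 3: place 13 vCPU, 19 vCPU left
host 2: place 11 vCPU, 1 vCPU left
host 3: place 12 vCPU, 7 vCPU left
host 4: place 13 vCPU, 19 vCPU left
host 4: place 12 vCPU, 7 vCPU left
host 5: place 13 vCPU, 19 vCPU left
host 5: place 10 vCPU, 9 vCPU left
host 6: place 10 vCPU, 22 vCPU left
host 6: place 11 vCPU, 11 vCPU left
host 6: place 11 vCPU, 0 vCPU left
6 hosts × 32 vCPU = 192 vCPU; used 160 vCPU; unused 32 vCPU.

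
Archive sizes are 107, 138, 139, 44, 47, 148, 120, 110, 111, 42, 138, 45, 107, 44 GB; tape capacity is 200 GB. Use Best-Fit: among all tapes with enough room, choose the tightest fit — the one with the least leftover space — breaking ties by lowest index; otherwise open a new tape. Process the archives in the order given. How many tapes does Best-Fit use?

Put 107 GB in tape 1; 93 GB remain.
Put 138 GB in tape 2; 62 GB remain.
Put 139 GB in tape 3; 61 GB remain.
Put 44 GB in tape 3; 17 GB remain.
Put 47 GB in tape 2; 15 GB remain.
Put 148 GB in tape 4; 52 GB remain.
Put 120 GB in tape 5; 80 GB remain.
Put 110 GB in tape 6; 90 GB remain.
Put 111 GB in tape 7; 89 GB remain.
Put 42 GB in tape 4; 10 GB remain.
Put 138 GB in tape 8; 62 GB remain.
Put 45 GB in tape 8; 17 GB remain.
Put 107 GB in tape 9; 93 GB remain.
Put 44 GB in tape 5; 36 GB remain.
Final tapes: [107] [138,47] [139,44] [148,42] [120,44] [110] [111] [138,45] [107].

9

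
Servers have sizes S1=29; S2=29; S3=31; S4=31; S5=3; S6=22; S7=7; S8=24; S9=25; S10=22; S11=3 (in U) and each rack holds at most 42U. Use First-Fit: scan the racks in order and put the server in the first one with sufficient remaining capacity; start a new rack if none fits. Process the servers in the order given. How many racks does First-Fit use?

rack 1: place S1 (29U), 13U left
rack 2: place S2 (29U), 13U left
rack 3: place S3 (31U), 11U left
rack 4: place S4 (31U), 11U left
rack 1: place S5 (3U), 10U left
rack 5: place S6 (22U), 20U left
rack 1: place S7 (7U), 3U left
rack 6: place S8 (24U), 18U left
rack 7: place S9 (25U), 17U left
rack 8: place S10 (22U), 20U left
rack 1: place S11 (3U), 0U left

8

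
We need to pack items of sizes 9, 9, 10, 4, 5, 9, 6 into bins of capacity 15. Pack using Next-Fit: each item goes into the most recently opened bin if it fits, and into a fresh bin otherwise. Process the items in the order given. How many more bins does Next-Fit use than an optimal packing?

1

Next-Fit: [9] [9] [10,4] [5,9] [6] → 5 bins.
Total size 52; any packing needs at least ⌈52/15⌉ = 4 bins.
An optimal packing achieves that bound: [10,5] [9,6] [9,4] [9] → 4 bins.
Excess: 5 − 4 = 1.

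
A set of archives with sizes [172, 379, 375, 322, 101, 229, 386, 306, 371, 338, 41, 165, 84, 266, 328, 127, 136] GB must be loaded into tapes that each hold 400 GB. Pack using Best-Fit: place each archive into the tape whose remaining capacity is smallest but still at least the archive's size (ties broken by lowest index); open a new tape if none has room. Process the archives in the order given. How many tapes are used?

12

tape 1: place 172 GB, 228 GB left
tape 2: place 379 GB, 21 GB left
tape 3: place 375 GB, 25 GB left
tape 4: place 322 GB, 78 GB left
tape 1: place 101 GB, 127 GB left
tape 5: place 229 GB, 171 GB left
tape 6: place 386 GB, 14 GB left
tape 7: place 306 GB, 94 GB left
tape 8: place 371 GB, 29 GB left
tape 9: place 338 GB, 62 GB left
tape 9: place 41 GB, 21 GB left
tape 5: place 165 GB, 6 GB left
tape 7: place 84 GB, 10 GB left
tape 10: place 266 GB, 134 GB left
tape 11: place 328 GB, 72 GB left
tape 1: place 127 GB, 0 GB left
tape 12: place 136 GB, 264 GB left
Final tapes: [172,101,127] [379] [375] [322] [229,165] [386] [306,84] [371] [338,41] [266] [328] [136].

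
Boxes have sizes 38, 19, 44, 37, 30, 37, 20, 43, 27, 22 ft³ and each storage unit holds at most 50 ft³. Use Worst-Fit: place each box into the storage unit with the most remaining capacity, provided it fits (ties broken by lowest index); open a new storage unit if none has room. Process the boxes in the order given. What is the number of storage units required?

38 ft³ → storage unit 1 (remaining 12 ft³)
19 ft³ → storage unit 2 (remaining 31 ft³)
44 ft³ → storage unit 3 (remaining 6 ft³)
37 ft³ → storage unit 4 (remaining 13 ft³)
30 ft³ → storage unit 2 (remaining 1 ft³)
37 ft³ → storage unit 5 (remaining 13 ft³)
20 ft³ → storage unit 6 (remaining 30 ft³)
43 ft³ → storage unit 7 (remaining 7 ft³)
27 ft³ → storage unit 6 (remaining 3 ft³)
22 ft³ → storage unit 8 (remaining 28 ft³)

8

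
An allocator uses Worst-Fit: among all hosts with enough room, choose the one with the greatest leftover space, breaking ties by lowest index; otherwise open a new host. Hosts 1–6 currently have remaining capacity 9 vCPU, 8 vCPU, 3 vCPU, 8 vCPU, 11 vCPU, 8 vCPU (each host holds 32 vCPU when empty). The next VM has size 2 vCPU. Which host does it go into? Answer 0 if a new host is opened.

5

Hosts with room: host 1 (9 vCPU), host 2 (8 vCPU), host 3 (3 vCPU), host 4 (8 vCPU), host 5 (11 vCPU), host 6 (8 vCPU).
Most room is host 5 with 11 vCPU free.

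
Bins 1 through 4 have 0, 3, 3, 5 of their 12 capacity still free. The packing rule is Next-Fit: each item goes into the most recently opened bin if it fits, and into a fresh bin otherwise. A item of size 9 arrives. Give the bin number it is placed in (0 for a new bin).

Next-Fit only looks at bin 4, which has 5 free.
9 does not fit, so a new bin is opened.

0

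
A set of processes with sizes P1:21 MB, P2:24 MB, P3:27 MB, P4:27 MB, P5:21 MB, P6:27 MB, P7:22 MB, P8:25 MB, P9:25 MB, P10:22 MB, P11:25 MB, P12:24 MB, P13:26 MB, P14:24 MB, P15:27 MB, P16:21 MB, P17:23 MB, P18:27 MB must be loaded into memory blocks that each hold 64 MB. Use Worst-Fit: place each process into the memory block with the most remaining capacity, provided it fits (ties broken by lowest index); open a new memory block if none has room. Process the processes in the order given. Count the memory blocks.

9 memory blocks

Put P1 (21 MB) in memory block 1; 43 MB remain.
Put P2 (24 MB) in memory block 1; 19 MB remain.
Put P3 (27 MB) in memory block 2; 37 MB remain.
Put P4 (27 MB) in memory block 2; 10 MB remain.
Put P5 (21 MB) in memory block 3; 43 MB remain.
Put P6 (27 MB) in memory block 3; 16 MB remain.
Put P7 (22 MB) in memory block 4; 42 MB remain.
Put P8 (25 MB) in memory block 4; 17 MB remain.
Put P9 (25 MB) in memory block 5; 39 MB remain.
Put P10 (22 MB) in memory block 5; 17 MB remain.
Put P11 (25 MB) in memory block 6; 39 MB remain.
Put P12 (24 MB) in memory block 6; 15 MB remain.
Put P13 (26 MB) in memory block 7; 38 MB remain.
Put P14 (24 MB) in memory block 7; 14 MB remain.
Put P15 (27 MB) in memory block 8; 37 MB remain.
Put P16 (21 MB) in memory block 8; 16 MB remain.
Put P17 (23 MB) in memory block 9; 41 MB remain.
Put P18 (27 MB) in memory block 9; 14 MB remain.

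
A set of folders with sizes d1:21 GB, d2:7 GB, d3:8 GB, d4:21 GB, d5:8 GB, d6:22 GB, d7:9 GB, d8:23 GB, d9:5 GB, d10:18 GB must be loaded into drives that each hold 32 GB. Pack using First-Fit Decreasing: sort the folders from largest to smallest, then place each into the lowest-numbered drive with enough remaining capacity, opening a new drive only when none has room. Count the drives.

Sorted descending: 23, 22, 21, 21, 18, 9, 8, 8, 7, 5.
Put 23 GB in drive 1; 9 GB remain.
Put 22 GB in drive 2; 10 GB remain.
Put 21 GB in drive 3; 11 GB remain.
Put 21 GB in drive 4; 11 GB remain.
Put 18 GB in drive 5; 14 GB remain.
Put 9 GB in drive 1; 0 GB remain.
Put 8 GB in drive 2; 2 GB remain.
Put 8 GB in drive 3; 3 GB remain.
Put 7 GB in drive 4; 4 GB remain.
Put 5 GB in drive 5; 9 GB remain.

5 drives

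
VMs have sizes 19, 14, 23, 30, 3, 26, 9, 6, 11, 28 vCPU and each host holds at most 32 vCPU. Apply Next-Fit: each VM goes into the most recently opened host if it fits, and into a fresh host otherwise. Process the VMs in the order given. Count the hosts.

7

host 1: place 19 vCPU, 13 vCPU left
host 2: place 14 vCPU, 18 vCPU left
host 3: place 23 vCPU, 9 vCPU left
host 4: place 30 vCPU, 2 vCPU left
host 5: place 3 vCPU, 29 vCPU left
host 5: place 26 vCPU, 3 vCPU left
host 6: place 9 vCPU, 23 vCPU left
host 6: place 6 vCPU, 17 vCPU left
host 6: place 11 vCPU, 6 vCPU left
host 7: place 28 vCPU, 4 vCPU left
Final hosts: [19] [14] [23] [30] [3,26] [9,6,11] [28].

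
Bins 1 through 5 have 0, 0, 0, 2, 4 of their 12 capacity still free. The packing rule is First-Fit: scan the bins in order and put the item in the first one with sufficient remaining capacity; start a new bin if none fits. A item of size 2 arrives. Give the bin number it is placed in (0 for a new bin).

4

Bins with room: bin 4 (2), bin 5 (4).
The first with room is bin 4.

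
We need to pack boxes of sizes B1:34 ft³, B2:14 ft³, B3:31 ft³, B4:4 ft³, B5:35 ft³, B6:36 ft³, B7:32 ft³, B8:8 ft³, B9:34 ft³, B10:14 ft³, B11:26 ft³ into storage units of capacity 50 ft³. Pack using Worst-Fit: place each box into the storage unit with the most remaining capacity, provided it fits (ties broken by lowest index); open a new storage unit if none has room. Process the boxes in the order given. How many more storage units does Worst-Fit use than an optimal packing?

Worst-Fit: [34,14] [31,4] [35] [36] [32,8] [34,14] [26] → 7 storage units.
7 boxes exceed 25 ft³ (half the capacity), and no two of those can share a storage unit, so at least 7 storage units are needed.
So 7 is already optimal.

0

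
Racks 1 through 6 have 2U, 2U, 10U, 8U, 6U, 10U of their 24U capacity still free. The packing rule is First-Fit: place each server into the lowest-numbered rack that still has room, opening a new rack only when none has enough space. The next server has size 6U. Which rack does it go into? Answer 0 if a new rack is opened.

Racks with room: rack 3 (10U), rack 4 (8U), rack 5 (6U), rack 6 (10U).
The first with room is rack 3.

3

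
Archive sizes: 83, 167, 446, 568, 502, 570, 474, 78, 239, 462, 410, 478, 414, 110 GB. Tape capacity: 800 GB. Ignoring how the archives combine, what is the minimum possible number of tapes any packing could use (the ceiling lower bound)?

7 tapes

Total size = 83 + 167 + 446 + 568 + 502 + 570 + 474 + 78 + 239 + 462 + 410 + 478 + 414 + 110 = 5001 GB.
⌈5001 / 800⌉ = 7.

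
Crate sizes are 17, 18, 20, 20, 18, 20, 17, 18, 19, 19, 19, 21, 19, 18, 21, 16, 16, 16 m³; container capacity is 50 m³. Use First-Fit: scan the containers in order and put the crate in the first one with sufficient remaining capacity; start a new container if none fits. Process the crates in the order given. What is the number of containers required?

Put 17 m³ in container 1; 33 m³ remain.
Put 18 m³ in container 1; 15 m³ remain.
Put 20 m³ in container 2; 30 m³ remain.
Put 20 m³ in container 2; 10 m³ remain.
Put 18 m³ in container 3; 32 m³ remain.
Put 20 m³ in container 3; 12 m³ remain.
Put 17 m³ in container 4; 33 m³ remain.
Put 18 m³ in container 4; 15 m³ remain.
Put 19 m³ in container 5; 31 m³ remain.
Put 19 m³ in container 5; 12 m³ remain.
Put 19 m³ in container 6; 31 m³ remain.
Put 21 m³ in container 6; 10 m³ remain.
Put 19 m³ in container 7; 31 m³ remain.
Put 18 m³ in container 7; 13 m³ remain.
Put 21 m³ in container 8; 29 m³ remain.
Put 16 m³ in container 8; 13 m³ remain.
Put 16 m³ in container 9; 34 m³ remain.
Put 16 m³ in container 9; 18 m³ remain.

9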